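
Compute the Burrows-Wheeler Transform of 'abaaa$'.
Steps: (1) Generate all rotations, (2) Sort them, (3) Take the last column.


Rotations (sorted):
  0: $abaaa -> last char: a
  1: a$abaa -> last char: a
  2: aa$aba -> last char: a
  3: aaa$ab -> last char: b
  4: abaaa$ -> last char: $
  5: baaa$a -> last char: a


BWT = aaab$a


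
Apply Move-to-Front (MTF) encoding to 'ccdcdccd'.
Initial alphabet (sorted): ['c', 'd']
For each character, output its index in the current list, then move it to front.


MTF encoding:
'c': index 0 in ['c', 'd'] -> ['c', 'd']
'c': index 0 in ['c', 'd'] -> ['c', 'd']
'd': index 1 in ['c', 'd'] -> ['d', 'c']
'c': index 1 in ['d', 'c'] -> ['c', 'd']
'd': index 1 in ['c', 'd'] -> ['d', 'c']
'c': index 1 in ['d', 'c'] -> ['c', 'd']
'c': index 0 in ['c', 'd'] -> ['c', 'd']
'd': index 1 in ['c', 'd'] -> ['d', 'c']


Output: [0, 0, 1, 1, 1, 1, 0, 1]


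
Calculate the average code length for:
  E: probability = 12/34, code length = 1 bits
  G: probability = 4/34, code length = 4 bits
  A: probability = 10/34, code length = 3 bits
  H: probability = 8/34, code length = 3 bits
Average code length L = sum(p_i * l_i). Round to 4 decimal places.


Weighted contributions p_i * l_i:
  E: (12/34) * 1 = 12/34
  G: (4/34) * 4 = 16/34
  A: (10/34) * 3 = 30/34
  H: (8/34) * 3 = 24/34
Sum = (12 + 16 + 30 + 24)/34 = 82/34

L = 82/34 = 2.4118 bits/symbol


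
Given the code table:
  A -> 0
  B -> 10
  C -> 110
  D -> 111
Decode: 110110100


Decoding:
110 -> C
110 -> C
10 -> B
0 -> A


Result: CCBA


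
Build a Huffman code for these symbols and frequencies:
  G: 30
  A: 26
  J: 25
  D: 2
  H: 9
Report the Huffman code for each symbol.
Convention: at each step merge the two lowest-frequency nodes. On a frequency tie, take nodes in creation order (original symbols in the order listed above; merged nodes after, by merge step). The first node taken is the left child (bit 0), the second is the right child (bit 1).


Huffman tree construction:
Step 1: Merge D(2) + H(9) = 11
Step 2: Merge (D+H)(11) + J(25) = 36
Step 3: Merge A(26) + G(30) = 56
Step 4: Merge ((D+H)+J)(36) + (A+G)(56) = 92
Read each symbol's code off the tree from the root (left child = 0, right child = 1).

Codes:
  G: 11 (length 2)
  A: 10 (length 2)
  J: 01 (length 2)
  D: 000 (length 3)
  H: 001 (length 3)
Average code length: 195/92 = 2.1196 bits/symbol


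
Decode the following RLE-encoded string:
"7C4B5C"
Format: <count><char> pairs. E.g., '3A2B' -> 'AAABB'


Expanding each <count><char> pair:
  7C -> 'CCCCCCC'
  4B -> 'BBBB'
  5C -> 'CCCCC'

Decoded = CCCCCCCBBBBCCCCC


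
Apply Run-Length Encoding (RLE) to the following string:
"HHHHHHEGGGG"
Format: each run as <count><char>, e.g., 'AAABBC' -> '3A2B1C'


Scanning runs left to right:
  i=0: run of 'H' x 6 -> '6H'
  i=6: run of 'E' x 1 -> '1E'
  i=7: run of 'G' x 4 -> '4G'

RLE = 6H1E4G


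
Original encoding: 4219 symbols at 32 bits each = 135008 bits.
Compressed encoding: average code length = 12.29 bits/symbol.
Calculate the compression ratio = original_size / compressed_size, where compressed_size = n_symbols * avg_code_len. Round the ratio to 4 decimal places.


original_size = n_symbols * orig_bits = 4219 * 32 = 135008 bits
compressed_size = n_symbols * avg_code_len = 4219 * 12.29 = 51851.51 bits
ratio = original_size / compressed_size = 135008 / 51851.51 = 2.6037

Compression ratio = 2.6037


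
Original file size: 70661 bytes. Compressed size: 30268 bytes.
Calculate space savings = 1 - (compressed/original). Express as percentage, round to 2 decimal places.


ratio = compressed/original = 30268/70661 = 0.428355
savings = 1 - ratio = 1 - 0.428355 = 0.571645
as a percentage: 0.571645 * 100 = 57.16%

Space savings = 1 - 30268/70661 = 57.16%


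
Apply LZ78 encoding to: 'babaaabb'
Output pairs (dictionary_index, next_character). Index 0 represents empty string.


LZ78 encoding steps:
Dictionary: {0: ''}
Step 1: w='' (idx 0), next='b' -> output (0, 'b'), add 'b' as idx 1
Step 2: w='' (idx 0), next='a' -> output (0, 'a'), add 'a' as idx 2
Step 3: w='b' (idx 1), next='a' -> output (1, 'a'), add 'ba' as idx 3
Step 4: w='a' (idx 2), next='a' -> output (2, 'a'), add 'aa' as idx 4
Step 5: w='b' (idx 1), next='b' -> output (1, 'b'), add 'bb' as idx 5


Encoded: [(0, 'b'), (0, 'a'), (1, 'a'), (2, 'a'), (1, 'b')]


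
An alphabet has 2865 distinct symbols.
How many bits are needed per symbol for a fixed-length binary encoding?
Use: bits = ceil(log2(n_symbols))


log2(2865) = 11.4843
Bracket: 2^11 = 2048 < 2865 <= 2^12 = 4096
So ceil(log2(2865)) = 12

bits = ceil(log2(2865)) = ceil(11.4843) = 12 bits


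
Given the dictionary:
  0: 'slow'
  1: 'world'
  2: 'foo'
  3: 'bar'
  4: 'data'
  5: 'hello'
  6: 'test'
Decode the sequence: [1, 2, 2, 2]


Look up each index in the dictionary:
  1 -> 'world'
  2 -> 'foo'
  2 -> 'foo'
  2 -> 'foo'

Decoded: "world foo foo foo"


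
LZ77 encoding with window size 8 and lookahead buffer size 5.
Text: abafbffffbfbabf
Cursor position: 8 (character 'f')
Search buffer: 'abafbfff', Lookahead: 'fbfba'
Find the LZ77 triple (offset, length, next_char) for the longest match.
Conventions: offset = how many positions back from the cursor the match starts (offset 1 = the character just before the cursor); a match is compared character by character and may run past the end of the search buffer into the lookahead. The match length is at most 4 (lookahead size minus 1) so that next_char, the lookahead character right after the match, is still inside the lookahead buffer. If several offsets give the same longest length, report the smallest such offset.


Try each offset into the search buffer:
  offset=1 (pos 7, char 'f'): match length 1
  offset=2 (pos 6, char 'f'): match length 1
  offset=3 (pos 5, char 'f'): match length 1
  offset=4 (pos 4, char 'b'): match length 0
  offset=5 (pos 3, char 'f'): match length 3
  offset=6 (pos 2, char 'a'): match length 0
  offset=7 (pos 1, char 'b'): match length 0
  offset=8 (pos 0, char 'a'): match length 0
Longest match has length 3 at offset 5.
next_char = character at position 8 + 3 = 11 -> 'b'

Best match: offset=5, length=3 (matching 'fbf' starting at position 3)
LZ77 triple: (5, 3, 'b')


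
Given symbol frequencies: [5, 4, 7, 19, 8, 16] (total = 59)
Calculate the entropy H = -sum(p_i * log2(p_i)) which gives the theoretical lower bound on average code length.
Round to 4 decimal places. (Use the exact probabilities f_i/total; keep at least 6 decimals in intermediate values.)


Per-symbol terms -p_i * log2(p_i) with p_i = f_i/59:
  p = 5/59 = 0.084746: log2(p) = -3.560715, -p*log2(p) = 0.301756
  p = 4/59 = 0.067797: log2(p) = -3.882643, -p*log2(p) = 0.263230
  p = 7/59 = 0.118644: log2(p) = -3.075288, -p*log2(p) = 0.364865
  p = 19/59 = 0.322034: log2(p) = -1.634716, -p*log2(p) = 0.526434
  p = 8/59 = 0.135593: log2(p) = -2.882643, -p*log2(p) = 0.390867
  p = 16/59 = 0.271186: log2(p) = -1.882643, -p*log2(p) = 0.510547
H = 0.301756 + 0.263230 + 0.364865 + 0.526434 + 0.390867 + 0.510547 = 2.357699

H = 2.3577 bits/symbol


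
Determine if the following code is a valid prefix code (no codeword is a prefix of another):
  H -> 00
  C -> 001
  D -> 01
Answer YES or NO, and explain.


Checking each pair (does one codeword prefix another?):
  H='00' vs C='001': prefix -- VIOLATION

NO -- this is NOT a valid prefix code. H (00) is a prefix of C (001).


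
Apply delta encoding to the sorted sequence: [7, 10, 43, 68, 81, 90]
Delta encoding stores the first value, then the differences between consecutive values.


First value: 7
Deltas:
  10 - 7 = 3
  43 - 10 = 33
  68 - 43 = 25
  81 - 68 = 13
  90 - 81 = 9


Delta encoded: [7, 3, 33, 25, 13, 9]


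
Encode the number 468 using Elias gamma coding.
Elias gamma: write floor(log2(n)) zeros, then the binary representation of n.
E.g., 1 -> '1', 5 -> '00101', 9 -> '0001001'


num_bits = floor(log2(468)) + 1 = 9
leading_zeros = num_bits - 1 = 8
binary(468) = 111010100

Elias gamma(468) = '00000000' + '111010100' = 00000000111010100 (17 bits)


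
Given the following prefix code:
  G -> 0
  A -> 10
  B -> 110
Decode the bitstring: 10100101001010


Decoding step by step:
Bits 10 -> A
Bits 10 -> A
Bits 0 -> G
Bits 10 -> A
Bits 10 -> A
Bits 0 -> G
Bits 10 -> A
Bits 10 -> A


Decoded message: AAGAAGAA


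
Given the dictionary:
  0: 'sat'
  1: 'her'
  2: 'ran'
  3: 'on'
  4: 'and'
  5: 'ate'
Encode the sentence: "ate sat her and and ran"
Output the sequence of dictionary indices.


Look up each word in the dictionary:
  'ate' -> 5
  'sat' -> 0
  'her' -> 1
  'and' -> 4
  'and' -> 4
  'ran' -> 2

Encoded: [5, 0, 1, 4, 4, 2]


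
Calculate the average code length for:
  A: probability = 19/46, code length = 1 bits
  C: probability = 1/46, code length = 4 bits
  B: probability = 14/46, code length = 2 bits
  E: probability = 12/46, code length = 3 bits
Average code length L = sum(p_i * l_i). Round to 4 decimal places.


Weighted contributions p_i * l_i:
  A: (19/46) * 1 = 19/46
  C: (1/46) * 4 = 4/46
  B: (14/46) * 2 = 28/46
  E: (12/46) * 3 = 36/46
Sum = (19 + 4 + 28 + 36)/46 = 87/46

L = 87/46 = 1.8913 bits/symbol


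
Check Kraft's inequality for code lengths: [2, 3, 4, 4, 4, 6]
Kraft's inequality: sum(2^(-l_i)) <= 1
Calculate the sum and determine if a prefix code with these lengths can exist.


Sum = 2^(-2) + 2^(-3) + 2^(-4) + 2^(-4) + 2^(-4) + 2^(-6)
    = 0.25 + 0.125 + 0.0625 + 0.0625 + 0.0625 + 0.015625
    = 37/64 = 0.578125
Since 0.578125 <= 1, Kraft's inequality IS satisfied.
A prefix code with these lengths CAN exist.

Kraft sum = 0.578125. Satisfied.


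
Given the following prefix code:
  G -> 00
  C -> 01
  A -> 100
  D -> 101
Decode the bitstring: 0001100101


Decoding step by step:
Bits 00 -> G
Bits 01 -> C
Bits 100 -> A
Bits 101 -> D


Decoded message: GCAD


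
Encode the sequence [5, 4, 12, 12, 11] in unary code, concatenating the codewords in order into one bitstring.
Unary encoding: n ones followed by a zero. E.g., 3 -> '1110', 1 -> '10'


Encode each number as n ones followed by a terminating 0:
  5 -> 111110 (6 bits)
  4 -> 11110 (5 bits)
  12 -> 1111111111110 (13 bits)
  12 -> 1111111111110 (13 bits)
  11 -> 111111111110 (12 bits)
Total length = 6 + 5 + 13 + 13 + 12 = 49 bits.

Unary([5, 4, 12, 12, 11]) = 1111101111011111111111101111111111110111111111110 (49 bits)


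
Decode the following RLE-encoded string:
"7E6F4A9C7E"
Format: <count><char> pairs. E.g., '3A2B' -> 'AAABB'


Expanding each <count><char> pair:
  7E -> 'EEEEEEE'
  6F -> 'FFFFFF'
  4A -> 'AAAA'
  9C -> 'CCCCCCCCC'
  7E -> 'EEEEEEE'

Decoded = EEEEEEEFFFFFFAAAACCCCCCCCCEEEEEEE


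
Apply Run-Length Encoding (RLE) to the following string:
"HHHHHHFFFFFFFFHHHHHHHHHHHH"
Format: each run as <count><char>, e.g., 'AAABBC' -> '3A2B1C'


Scanning runs left to right:
  i=0: run of 'H' x 6 -> '6H'
  i=6: run of 'F' x 8 -> '8F'
  i=14: run of 'H' x 12 -> '12H'

RLE = 6H8F12H


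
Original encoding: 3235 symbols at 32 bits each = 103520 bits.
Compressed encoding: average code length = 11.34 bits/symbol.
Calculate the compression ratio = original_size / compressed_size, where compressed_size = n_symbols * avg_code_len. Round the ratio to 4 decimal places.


original_size = n_symbols * orig_bits = 3235 * 32 = 103520 bits
compressed_size = n_symbols * avg_code_len = 3235 * 11.34 = 36684.9 bits
ratio = original_size / compressed_size = 103520 / 36684.9 = 2.8219

Compression ratio = 2.8219


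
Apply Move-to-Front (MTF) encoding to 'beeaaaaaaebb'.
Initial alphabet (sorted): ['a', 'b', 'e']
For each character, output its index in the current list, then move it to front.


MTF encoding:
'b': index 1 in ['a', 'b', 'e'] -> ['b', 'a', 'e']
'e': index 2 in ['b', 'a', 'e'] -> ['e', 'b', 'a']
'e': index 0 in ['e', 'b', 'a'] -> ['e', 'b', 'a']
'a': index 2 in ['e', 'b', 'a'] -> ['a', 'e', 'b']
'a': index 0 in ['a', 'e', 'b'] -> ['a', 'e', 'b']
'a': index 0 in ['a', 'e', 'b'] -> ['a', 'e', 'b']
'a': index 0 in ['a', 'e', 'b'] -> ['a', 'e', 'b']
'a': index 0 in ['a', 'e', 'b'] -> ['a', 'e', 'b']
'a': index 0 in ['a', 'e', 'b'] -> ['a', 'e', 'b']
'e': index 1 in ['a', 'e', 'b'] -> ['e', 'a', 'b']
'b': index 2 in ['e', 'a', 'b'] -> ['b', 'e', 'a']
'b': index 0 in ['b', 'e', 'a'] -> ['b', 'e', 'a']


Output: [1, 2, 0, 2, 0, 0, 0, 0, 0, 1, 2, 0]


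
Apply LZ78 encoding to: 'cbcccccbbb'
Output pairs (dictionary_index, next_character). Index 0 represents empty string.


LZ78 encoding steps:
Dictionary: {0: ''}
Step 1: w='' (idx 0), next='c' -> output (0, 'c'), add 'c' as idx 1
Step 2: w='' (idx 0), next='b' -> output (0, 'b'), add 'b' as idx 2
Step 3: w='c' (idx 1), next='c' -> output (1, 'c'), add 'cc' as idx 3
Step 4: w='cc' (idx 3), next='c' -> output (3, 'c'), add 'ccc' as idx 4
Step 5: w='b' (idx 2), next='b' -> output (2, 'b'), add 'bb' as idx 5
Step 6: w='b' (idx 2), end of input -> output (2, '')


Encoded: [(0, 'c'), (0, 'b'), (1, 'c'), (3, 'c'), (2, 'b'), (2, '')]


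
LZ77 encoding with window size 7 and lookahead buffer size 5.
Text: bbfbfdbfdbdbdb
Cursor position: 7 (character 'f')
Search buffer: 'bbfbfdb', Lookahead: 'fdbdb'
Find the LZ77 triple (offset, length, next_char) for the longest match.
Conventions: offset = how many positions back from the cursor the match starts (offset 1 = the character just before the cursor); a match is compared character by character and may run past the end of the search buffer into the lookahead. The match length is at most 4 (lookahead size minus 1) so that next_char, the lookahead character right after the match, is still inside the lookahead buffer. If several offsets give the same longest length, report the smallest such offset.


Try each offset into the search buffer:
  offset=1 (pos 6, char 'b'): match length 0
  offset=2 (pos 5, char 'd'): match length 0
  offset=3 (pos 4, char 'f'): match length 3
  offset=4 (pos 3, char 'b'): match length 0
  offset=5 (pos 2, char 'f'): match length 1
  offset=6 (pos 1, char 'b'): match length 0
  offset=7 (pos 0, char 'b'): match length 0
Longest match has length 3 at offset 3.
next_char = character at position 7 + 3 = 10 -> 'd'

Best match: offset=3, length=3 (matching 'fdb' starting at position 4)
LZ77 triple: (3, 3, 'd')


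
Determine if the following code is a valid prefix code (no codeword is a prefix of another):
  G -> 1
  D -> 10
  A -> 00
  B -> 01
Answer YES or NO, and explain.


Checking each pair (does one codeword prefix another?):
  G='1' vs D='10': prefix -- VIOLATION

NO -- this is NOT a valid prefix code. G (1) is a prefix of D (10).


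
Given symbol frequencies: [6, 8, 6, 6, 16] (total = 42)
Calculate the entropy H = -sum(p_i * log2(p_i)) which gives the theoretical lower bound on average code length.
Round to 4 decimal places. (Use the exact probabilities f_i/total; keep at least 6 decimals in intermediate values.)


Per-symbol terms -p_i * log2(p_i) with p_i = f_i/42:
  p = 6/42 = 0.142857: log2(p) = -2.807355, -p*log2(p) = 0.401051
  p = 8/42 = 0.190476: log2(p) = -2.392317, -p*log2(p) = 0.455680
  p = 6/42 = 0.142857: log2(p) = -2.807355, -p*log2(p) = 0.401051
  p = 6/42 = 0.142857: log2(p) = -2.807355, -p*log2(p) = 0.401051
  p = 16/42 = 0.380952: log2(p) = -1.392317, -p*log2(p) = 0.530407
H = 0.401051 + 0.455680 + 0.401051 + 0.401051 + 0.530407 = 2.189240

H = 2.1892 bits/symbol


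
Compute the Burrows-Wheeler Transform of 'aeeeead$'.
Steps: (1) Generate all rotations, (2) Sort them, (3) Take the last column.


Rotations (sorted):
  0: $aeeeead -> last char: d
  1: ad$aeeee -> last char: e
  2: aeeeead$ -> last char: $
  3: d$aeeeea -> last char: a
  4: ead$aeee -> last char: e
  5: eead$aee -> last char: e
  6: eeead$ae -> last char: e
  7: eeeead$a -> last char: a


BWT = de$aeeea


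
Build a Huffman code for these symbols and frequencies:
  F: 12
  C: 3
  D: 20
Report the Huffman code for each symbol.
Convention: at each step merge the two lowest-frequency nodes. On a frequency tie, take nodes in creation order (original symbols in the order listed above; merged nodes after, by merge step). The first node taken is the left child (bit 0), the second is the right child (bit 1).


Huffman tree construction:
Step 1: Merge C(3) + F(12) = 15
Step 2: Merge (C+F)(15) + D(20) = 35
Read each symbol's code off the tree from the root (left child = 0, right child = 1).

Codes:
  F: 01 (length 2)
  C: 00 (length 2)
  D: 1 (length 1)
Average code length: 50/35 = 1.4286 bits/symbol


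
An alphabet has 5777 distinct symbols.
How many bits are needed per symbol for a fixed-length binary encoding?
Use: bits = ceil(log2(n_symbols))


log2(5777) = 12.4961
Bracket: 2^12 = 4096 < 5777 <= 2^13 = 8192
So ceil(log2(5777)) = 13

bits = ceil(log2(5777)) = ceil(12.4961) = 13 bits


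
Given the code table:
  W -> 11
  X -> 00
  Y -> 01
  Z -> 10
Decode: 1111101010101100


Decoding:
11 -> W
11 -> W
10 -> Z
10 -> Z
10 -> Z
10 -> Z
11 -> W
00 -> X


Result: WWZZZZWX


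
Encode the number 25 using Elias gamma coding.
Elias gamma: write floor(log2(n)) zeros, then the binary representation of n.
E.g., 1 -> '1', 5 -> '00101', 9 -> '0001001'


num_bits = floor(log2(25)) + 1 = 5
leading_zeros = num_bits - 1 = 4
binary(25) = 11001

Elias gamma(25) = '0000' + '11001' = 000011001 (9 bits)


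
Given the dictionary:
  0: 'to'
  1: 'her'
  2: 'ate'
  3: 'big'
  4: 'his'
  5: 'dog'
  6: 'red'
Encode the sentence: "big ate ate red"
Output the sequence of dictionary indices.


Look up each word in the dictionary:
  'big' -> 3
  'ate' -> 2
  'ate' -> 2
  'red' -> 6

Encoded: [3, 2, 2, 6]


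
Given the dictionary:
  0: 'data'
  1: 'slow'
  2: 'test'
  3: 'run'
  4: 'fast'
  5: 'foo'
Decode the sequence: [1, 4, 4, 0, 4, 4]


Look up each index in the dictionary:
  1 -> 'slow'
  4 -> 'fast'
  4 -> 'fast'
  0 -> 'data'
  4 -> 'fast'
  4 -> 'fast'

Decoded: "slow fast fast data fast fast"


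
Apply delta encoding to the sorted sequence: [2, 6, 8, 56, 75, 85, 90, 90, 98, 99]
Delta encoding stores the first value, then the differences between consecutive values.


First value: 2
Deltas:
  6 - 2 = 4
  8 - 6 = 2
  56 - 8 = 48
  75 - 56 = 19
  85 - 75 = 10
  90 - 85 = 5
  90 - 90 = 0
  98 - 90 = 8
  99 - 98 = 1


Delta encoded: [2, 4, 2, 48, 19, 10, 5, 0, 8, 1]


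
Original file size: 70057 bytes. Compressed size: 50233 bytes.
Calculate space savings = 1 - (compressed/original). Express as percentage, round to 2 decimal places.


ratio = compressed/original = 50233/70057 = 0.71703
savings = 1 - ratio = 1 - 0.71703 = 0.28297
as a percentage: 0.28297 * 100 = 28.3%

Space savings = 1 - 50233/70057 = 28.3%


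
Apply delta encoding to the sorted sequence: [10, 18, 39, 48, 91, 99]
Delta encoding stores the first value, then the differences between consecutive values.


First value: 10
Deltas:
  18 - 10 = 8
  39 - 18 = 21
  48 - 39 = 9
  91 - 48 = 43
  99 - 91 = 8


Delta encoded: [10, 8, 21, 9, 43, 8]


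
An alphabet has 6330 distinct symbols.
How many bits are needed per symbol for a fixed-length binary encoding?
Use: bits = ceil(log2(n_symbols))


log2(6330) = 12.628
Bracket: 2^12 = 4096 < 6330 <= 2^13 = 8192
So ceil(log2(6330)) = 13

bits = ceil(log2(6330)) = ceil(12.628) = 13 bits


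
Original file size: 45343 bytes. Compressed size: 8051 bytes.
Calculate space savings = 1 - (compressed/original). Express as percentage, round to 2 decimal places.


ratio = compressed/original = 8051/45343 = 0.177558
savings = 1 - ratio = 1 - 0.177558 = 0.822442
as a percentage: 0.822442 * 100 = 82.24%

Space savings = 1 - 8051/45343 = 82.24%


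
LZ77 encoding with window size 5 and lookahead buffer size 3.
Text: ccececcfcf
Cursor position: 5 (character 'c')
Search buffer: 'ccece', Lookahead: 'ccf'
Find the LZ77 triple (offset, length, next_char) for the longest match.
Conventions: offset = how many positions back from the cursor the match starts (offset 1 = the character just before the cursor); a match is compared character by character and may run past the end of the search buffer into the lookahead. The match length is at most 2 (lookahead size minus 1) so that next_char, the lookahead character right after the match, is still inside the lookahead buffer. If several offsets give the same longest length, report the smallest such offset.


Try each offset into the search buffer:
  offset=1 (pos 4, char 'e'): match length 0
  offset=2 (pos 3, char 'c'): match length 1
  offset=3 (pos 2, char 'e'): match length 0
  offset=4 (pos 1, char 'c'): match length 1
  offset=5 (pos 0, char 'c'): match length 2
Longest match has length 2 at offset 5.
next_char = character at position 5 + 2 = 7 -> 'f'

Best match: offset=5, length=2 (matching 'cc' starting at position 0)
LZ77 triple: (5, 2, 'f')


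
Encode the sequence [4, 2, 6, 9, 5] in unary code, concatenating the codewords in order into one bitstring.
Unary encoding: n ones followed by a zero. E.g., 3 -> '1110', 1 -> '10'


Encode each number as n ones followed by a terminating 0:
  4 -> 11110 (5 bits)
  2 -> 110 (3 bits)
  6 -> 1111110 (7 bits)
  9 -> 1111111110 (10 bits)
  5 -> 111110 (6 bits)
Total length = 5 + 3 + 7 + 10 + 6 = 31 bits.

Unary([4, 2, 6, 9, 5]) = 1111011011111101111111110111110 (31 bits)


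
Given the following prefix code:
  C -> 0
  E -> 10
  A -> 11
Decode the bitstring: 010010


Decoding step by step:
Bits 0 -> C
Bits 10 -> E
Bits 0 -> C
Bits 10 -> E


Decoded message: CECE


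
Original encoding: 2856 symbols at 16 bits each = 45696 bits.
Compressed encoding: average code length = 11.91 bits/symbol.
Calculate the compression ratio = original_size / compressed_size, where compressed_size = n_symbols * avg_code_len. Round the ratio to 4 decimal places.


original_size = n_symbols * orig_bits = 2856 * 16 = 45696 bits
compressed_size = n_symbols * avg_code_len = 2856 * 11.91 = 34014.96 bits
ratio = original_size / compressed_size = 45696 / 34014.96 = 1.3434

Compression ratio = 1.3434


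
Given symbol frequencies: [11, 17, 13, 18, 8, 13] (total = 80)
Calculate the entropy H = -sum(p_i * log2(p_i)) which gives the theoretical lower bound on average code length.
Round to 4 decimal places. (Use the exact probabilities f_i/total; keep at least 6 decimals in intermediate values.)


Per-symbol terms -p_i * log2(p_i) with p_i = f_i/80:
  p = 11/80 = 0.137500: log2(p) = -2.862496, -p*log2(p) = 0.393593
  p = 17/80 = 0.212500: log2(p) = -2.234465, -p*log2(p) = 0.474824
  p = 13/80 = 0.162500: log2(p) = -2.621488, -p*log2(p) = 0.425992
  p = 18/80 = 0.225000: log2(p) = -2.152003, -p*log2(p) = 0.484201
  p = 8/80 = 0.100000: log2(p) = -3.321928, -p*log2(p) = 0.332193
  p = 13/80 = 0.162500: log2(p) = -2.621488, -p*log2(p) = 0.425992
H = 0.393593 + 0.474824 + 0.425992 + 0.484201 + 0.332193 + 0.425992 = 2.536795

H = 2.5368 bits/symbol


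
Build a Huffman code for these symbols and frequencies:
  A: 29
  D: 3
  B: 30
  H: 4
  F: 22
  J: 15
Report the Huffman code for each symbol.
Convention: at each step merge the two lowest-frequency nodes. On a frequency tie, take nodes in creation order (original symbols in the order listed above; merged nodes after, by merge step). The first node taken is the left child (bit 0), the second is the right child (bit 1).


Huffman tree construction:
Step 1: Merge D(3) + H(4) = 7
Step 2: Merge (D+H)(7) + J(15) = 22
Step 3: Merge F(22) + ((D+H)+J)(22) = 44
Step 4: Merge A(29) + B(30) = 59
Step 5: Merge (F+((D+H)+J))(44) + (A+B)(59) = 103
Read each symbol's code off the tree from the root (left child = 0, right child = 1).

Codes:
  A: 10 (length 2)
  D: 0100 (length 4)
  B: 11 (length 2)
  H: 0101 (length 4)
  F: 00 (length 2)
  J: 011 (length 3)
Average code length: 235/103 = 2.2816 bits/symbol


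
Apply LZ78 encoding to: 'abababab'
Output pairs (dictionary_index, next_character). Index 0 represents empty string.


LZ78 encoding steps:
Dictionary: {0: ''}
Step 1: w='' (idx 0), next='a' -> output (0, 'a'), add 'a' as idx 1
Step 2: w='' (idx 0), next='b' -> output (0, 'b'), add 'b' as idx 2
Step 3: w='a' (idx 1), next='b' -> output (1, 'b'), add 'ab' as idx 3
Step 4: w='ab' (idx 3), next='a' -> output (3, 'a'), add 'aba' as idx 4
Step 5: w='b' (idx 2), end of input -> output (2, '')


Encoded: [(0, 'a'), (0, 'b'), (1, 'b'), (3, 'a'), (2, '')]


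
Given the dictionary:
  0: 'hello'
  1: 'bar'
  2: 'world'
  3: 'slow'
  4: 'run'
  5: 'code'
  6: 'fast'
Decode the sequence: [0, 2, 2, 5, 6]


Look up each index in the dictionary:
  0 -> 'hello'
  2 -> 'world'
  2 -> 'world'
  5 -> 'code'
  6 -> 'fast'

Decoded: "hello world world code fast"


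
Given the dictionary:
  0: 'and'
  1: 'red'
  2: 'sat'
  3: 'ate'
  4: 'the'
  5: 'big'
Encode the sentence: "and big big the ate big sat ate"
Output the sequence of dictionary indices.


Look up each word in the dictionary:
  'and' -> 0
  'big' -> 5
  'big' -> 5
  'the' -> 4
  'ate' -> 3
  'big' -> 5
  'sat' -> 2
  'ate' -> 3

Encoded: [0, 5, 5, 4, 3, 5, 2, 3]


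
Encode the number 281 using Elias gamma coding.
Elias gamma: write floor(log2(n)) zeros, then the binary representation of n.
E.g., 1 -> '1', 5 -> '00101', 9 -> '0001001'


num_bits = floor(log2(281)) + 1 = 9
leading_zeros = num_bits - 1 = 8
binary(281) = 100011001

Elias gamma(281) = '00000000' + '100011001' = 00000000100011001 (17 bits)


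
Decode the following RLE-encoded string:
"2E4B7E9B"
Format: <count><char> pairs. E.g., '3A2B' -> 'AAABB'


Expanding each <count><char> pair:
  2E -> 'EE'
  4B -> 'BBBB'
  7E -> 'EEEEEEE'
  9B -> 'BBBBBBBBB'

Decoded = EEBBBBEEEEEEEBBBBBBBBB


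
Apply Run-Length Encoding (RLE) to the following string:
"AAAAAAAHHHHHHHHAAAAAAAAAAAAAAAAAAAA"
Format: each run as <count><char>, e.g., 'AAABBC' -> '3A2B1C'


Scanning runs left to right:
  i=0: run of 'A' x 7 -> '7A'
  i=7: run of 'H' x 8 -> '8H'
  i=15: run of 'A' x 20 -> '20A'

RLE = 7A8H20A


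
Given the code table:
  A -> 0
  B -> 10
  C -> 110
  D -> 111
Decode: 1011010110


Decoding:
10 -> B
110 -> C
10 -> B
110 -> C


Result: BCBC


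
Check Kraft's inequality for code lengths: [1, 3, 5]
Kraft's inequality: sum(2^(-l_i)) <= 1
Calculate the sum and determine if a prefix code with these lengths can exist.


Sum = 2^(-1) + 2^(-3) + 2^(-5)
    = 0.5 + 0.125 + 0.03125
    = 21/32 = 0.65625
Since 0.65625 <= 1, Kraft's inequality IS satisfied.
A prefix code with these lengths CAN exist.

Kraft sum = 0.65625. Satisfied.


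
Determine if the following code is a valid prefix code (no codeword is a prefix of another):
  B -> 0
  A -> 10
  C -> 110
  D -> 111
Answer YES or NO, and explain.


Checking each pair (does one codeword prefix another?):
  B='0' vs A='10': no prefix
  B='0' vs C='110': no prefix
  B='0' vs D='111': no prefix
  A='10' vs B='0': no prefix
  A='10' vs C='110': no prefix
  A='10' vs D='111': no prefix
  C='110' vs B='0': no prefix
  C='110' vs A='10': no prefix
  C='110' vs D='111': no prefix
  D='111' vs B='0': no prefix
  D='111' vs A='10': no prefix
  D='111' vs C='110': no prefix
No violation found over all pairs.

YES -- this is a valid prefix code. No codeword is a prefix of any other codeword.


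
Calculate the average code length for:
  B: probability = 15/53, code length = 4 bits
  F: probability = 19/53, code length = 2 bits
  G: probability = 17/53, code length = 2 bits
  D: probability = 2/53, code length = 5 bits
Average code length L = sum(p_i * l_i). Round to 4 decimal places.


Weighted contributions p_i * l_i:
  B: (15/53) * 4 = 60/53
  F: (19/53) * 2 = 38/53
  G: (17/53) * 2 = 34/53
  D: (2/53) * 5 = 10/53
Sum = (60 + 38 + 34 + 10)/53 = 142/53

L = 142/53 = 2.6792 bits/symbol


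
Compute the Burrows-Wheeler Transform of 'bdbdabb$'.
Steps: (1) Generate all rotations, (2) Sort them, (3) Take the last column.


Rotations (sorted):
  0: $bdbdabb -> last char: b
  1: abb$bdbd -> last char: d
  2: b$bdbdab -> last char: b
  3: bb$bdbda -> last char: a
  4: bdabb$bd -> last char: d
  5: bdbdabb$ -> last char: $
  6: dabb$bdb -> last char: b
  7: dbdabb$b -> last char: b


BWT = bdbad$bb


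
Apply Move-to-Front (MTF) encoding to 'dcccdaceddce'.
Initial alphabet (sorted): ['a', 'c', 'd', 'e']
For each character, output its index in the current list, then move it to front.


MTF encoding:
'd': index 2 in ['a', 'c', 'd', 'e'] -> ['d', 'a', 'c', 'e']
'c': index 2 in ['d', 'a', 'c', 'e'] -> ['c', 'd', 'a', 'e']
'c': index 0 in ['c', 'd', 'a', 'e'] -> ['c', 'd', 'a', 'e']
'c': index 0 in ['c', 'd', 'a', 'e'] -> ['c', 'd', 'a', 'e']
'd': index 1 in ['c', 'd', 'a', 'e'] -> ['d', 'c', 'a', 'e']
'a': index 2 in ['d', 'c', 'a', 'e'] -> ['a', 'd', 'c', 'e']
'c': index 2 in ['a', 'd', 'c', 'e'] -> ['c', 'a', 'd', 'e']
'e': index 3 in ['c', 'a', 'd', 'e'] -> ['e', 'c', 'a', 'd']
'd': index 3 in ['e', 'c', 'a', 'd'] -> ['d', 'e', 'c', 'a']
'd': index 0 in ['d', 'e', 'c', 'a'] -> ['d', 'e', 'c', 'a']
'c': index 2 in ['d', 'e', 'c', 'a'] -> ['c', 'd', 'e', 'a']
'e': index 2 in ['c', 'd', 'e', 'a'] -> ['e', 'c', 'd', 'a']


Output: [2, 2, 0, 0, 1, 2, 2, 3, 3, 0, 2, 2]


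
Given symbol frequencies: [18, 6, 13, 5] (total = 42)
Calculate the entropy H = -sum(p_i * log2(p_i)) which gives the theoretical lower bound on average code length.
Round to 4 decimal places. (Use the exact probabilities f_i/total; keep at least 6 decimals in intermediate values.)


Per-symbol terms -p_i * log2(p_i) with p_i = f_i/42:
  p = 18/42 = 0.428571: log2(p) = -1.222392, -p*log2(p) = 0.523882
  p = 6/42 = 0.142857: log2(p) = -2.807355, -p*log2(p) = 0.401051
  p = 13/42 = 0.309524: log2(p) = -1.691878, -p*log2(p) = 0.523676
  p = 5/42 = 0.119048: log2(p) = -3.070389, -p*log2(p) = 0.365523
H = 0.523882 + 0.401051 + 0.523676 + 0.365523 = 1.814132

H = 1.8141 bits/symbol


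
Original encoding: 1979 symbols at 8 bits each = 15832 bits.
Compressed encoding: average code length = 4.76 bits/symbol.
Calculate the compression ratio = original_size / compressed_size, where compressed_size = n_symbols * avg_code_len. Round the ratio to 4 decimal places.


original_size = n_symbols * orig_bits = 1979 * 8 = 15832 bits
compressed_size = n_symbols * avg_code_len = 1979 * 4.76 = 9420.04 bits
ratio = original_size / compressed_size = 15832 / 9420.04 = 1.6807

Compression ratio = 1.6807


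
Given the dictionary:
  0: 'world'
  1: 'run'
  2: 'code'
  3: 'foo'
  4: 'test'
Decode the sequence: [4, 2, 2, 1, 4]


Look up each index in the dictionary:
  4 -> 'test'
  2 -> 'code'
  2 -> 'code'
  1 -> 'run'
  4 -> 'test'

Decoded: "test code code run test"


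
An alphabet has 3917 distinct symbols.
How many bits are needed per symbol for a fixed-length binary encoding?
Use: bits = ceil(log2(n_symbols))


log2(3917) = 11.9355
Bracket: 2^11 = 2048 < 3917 <= 2^12 = 4096
So ceil(log2(3917)) = 12

bits = ceil(log2(3917)) = ceil(11.9355) = 12 bits


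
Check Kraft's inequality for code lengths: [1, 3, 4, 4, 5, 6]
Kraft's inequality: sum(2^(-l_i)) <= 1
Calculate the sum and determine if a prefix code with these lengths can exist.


Sum = 2^(-1) + 2^(-3) + 2^(-4) + 2^(-4) + 2^(-5) + 2^(-6)
    = 0.5 + 0.125 + 0.0625 + 0.0625 + 0.03125 + 0.015625
    = 51/64 = 0.796875
Since 0.796875 <= 1, Kraft's inequality IS satisfied.
A prefix code with these lengths CAN exist.

Kraft sum = 0.796875. Satisfied.


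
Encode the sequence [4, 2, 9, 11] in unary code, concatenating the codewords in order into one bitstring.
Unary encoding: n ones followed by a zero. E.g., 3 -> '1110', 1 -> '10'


Encode each number as n ones followed by a terminating 0:
  4 -> 11110 (5 bits)
  2 -> 110 (3 bits)
  9 -> 1111111110 (10 bits)
  11 -> 111111111110 (12 bits)
Total length = 5 + 3 + 10 + 12 = 30 bits.

Unary([4, 2, 9, 11]) = 111101101111111110111111111110 (30 bits)


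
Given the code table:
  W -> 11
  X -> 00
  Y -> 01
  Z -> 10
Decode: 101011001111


Decoding:
10 -> Z
10 -> Z
11 -> W
00 -> X
11 -> W
11 -> W


Result: ZZWXWW


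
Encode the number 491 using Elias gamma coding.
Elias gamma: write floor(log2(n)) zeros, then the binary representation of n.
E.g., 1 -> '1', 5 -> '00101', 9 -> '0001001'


num_bits = floor(log2(491)) + 1 = 9
leading_zeros = num_bits - 1 = 8
binary(491) = 111101011

Elias gamma(491) = '00000000' + '111101011' = 00000000111101011 (17 bits)


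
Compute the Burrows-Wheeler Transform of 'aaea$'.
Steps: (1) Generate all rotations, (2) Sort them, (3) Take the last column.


Rotations (sorted):
  0: $aaea -> last char: a
  1: a$aae -> last char: e
  2: aaea$ -> last char: $
  3: aea$a -> last char: a
  4: ea$aa -> last char: a


BWT = ae$aa


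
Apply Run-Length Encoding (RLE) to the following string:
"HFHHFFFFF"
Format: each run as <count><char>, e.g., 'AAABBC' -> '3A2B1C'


Scanning runs left to right:
  i=0: run of 'H' x 1 -> '1H'
  i=1: run of 'F' x 1 -> '1F'
  i=2: run of 'H' x 2 -> '2H'
  i=4: run of 'F' x 5 -> '5F'

RLE = 1H1F2H5F


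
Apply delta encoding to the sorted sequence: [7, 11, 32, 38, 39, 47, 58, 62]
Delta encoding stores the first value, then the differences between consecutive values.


First value: 7
Deltas:
  11 - 7 = 4
  32 - 11 = 21
  38 - 32 = 6
  39 - 38 = 1
  47 - 39 = 8
  58 - 47 = 11
  62 - 58 = 4


Delta encoded: [7, 4, 21, 6, 1, 8, 11, 4]


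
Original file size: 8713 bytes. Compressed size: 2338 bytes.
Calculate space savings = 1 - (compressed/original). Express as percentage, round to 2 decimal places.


ratio = compressed/original = 2338/8713 = 0.268335
savings = 1 - ratio = 1 - 0.268335 = 0.731665
as a percentage: 0.731665 * 100 = 73.17%

Space savings = 1 - 2338/8713 = 73.17%


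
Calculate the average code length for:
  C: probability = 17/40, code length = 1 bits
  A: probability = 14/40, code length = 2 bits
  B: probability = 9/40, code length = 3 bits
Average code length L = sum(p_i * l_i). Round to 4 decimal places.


Weighted contributions p_i * l_i:
  C: (17/40) * 1 = 17/40
  A: (14/40) * 2 = 28/40
  B: (9/40) * 3 = 27/40
Sum = (17 + 28 + 27)/40 = 72/40

L = 72/40 = 1.8000 bits/symbol


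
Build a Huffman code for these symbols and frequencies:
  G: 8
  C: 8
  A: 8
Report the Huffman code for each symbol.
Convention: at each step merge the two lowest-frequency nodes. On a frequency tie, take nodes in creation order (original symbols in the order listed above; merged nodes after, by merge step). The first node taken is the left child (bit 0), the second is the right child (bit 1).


Huffman tree construction:
Step 1: Merge G(8) + C(8) = 16
Step 2: Merge A(8) + (G+C)(16) = 24
Read each symbol's code off the tree from the root (left child = 0, right child = 1).

Codes:
  G: 10 (length 2)
  C: 11 (length 2)
  A: 0 (length 1)
Average code length: 40/24 = 1.6667 bits/symbol


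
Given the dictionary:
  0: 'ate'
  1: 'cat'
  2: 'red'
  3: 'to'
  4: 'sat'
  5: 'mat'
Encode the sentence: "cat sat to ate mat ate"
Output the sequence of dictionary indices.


Look up each word in the dictionary:
  'cat' -> 1
  'sat' -> 4
  'to' -> 3
  'ate' -> 0
  'mat' -> 5
  'ate' -> 0

Encoded: [1, 4, 3, 0, 5, 0]


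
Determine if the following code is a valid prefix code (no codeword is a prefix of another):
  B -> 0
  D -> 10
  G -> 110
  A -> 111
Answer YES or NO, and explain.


Checking each pair (does one codeword prefix another?):
  B='0' vs D='10': no prefix
  B='0' vs G='110': no prefix
  B='0' vs A='111': no prefix
  D='10' vs B='0': no prefix
  D='10' vs G='110': no prefix
  D='10' vs A='111': no prefix
  G='110' vs B='0': no prefix
  G='110' vs D='10': no prefix
  G='110' vs A='111': no prefix
  A='111' vs B='0': no prefix
  A='111' vs D='10': no prefix
  A='111' vs G='110': no prefix
No violation found over all pairs.

YES -- this is a valid prefix code. No codeword is a prefix of any other codeword.


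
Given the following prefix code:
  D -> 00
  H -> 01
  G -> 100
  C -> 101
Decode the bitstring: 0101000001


Decoding step by step:
Bits 01 -> H
Bits 01 -> H
Bits 00 -> D
Bits 00 -> D
Bits 01 -> H


Decoded message: HHDDH


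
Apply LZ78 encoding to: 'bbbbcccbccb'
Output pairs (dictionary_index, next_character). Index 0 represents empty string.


LZ78 encoding steps:
Dictionary: {0: ''}
Step 1: w='' (idx 0), next='b' -> output (0, 'b'), add 'b' as idx 1
Step 2: w='b' (idx 1), next='b' -> output (1, 'b'), add 'bb' as idx 2
Step 3: w='b' (idx 1), next='c' -> output (1, 'c'), add 'bc' as idx 3
Step 4: w='' (idx 0), next='c' -> output (0, 'c'), add 'c' as idx 4
Step 5: w='c' (idx 4), next='b' -> output (4, 'b'), add 'cb' as idx 5
Step 6: w='c' (idx 4), next='c' -> output (4, 'c'), add 'cc' as idx 6
Step 7: w='b' (idx 1), end of input -> output (1, '')


Encoded: [(0, 'b'), (1, 'b'), (1, 'c'), (0, 'c'), (4, 'b'), (4, 'c'), (1, '')]


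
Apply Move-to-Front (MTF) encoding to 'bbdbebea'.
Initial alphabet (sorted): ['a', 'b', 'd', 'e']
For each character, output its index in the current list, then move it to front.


MTF encoding:
'b': index 1 in ['a', 'b', 'd', 'e'] -> ['b', 'a', 'd', 'e']
'b': index 0 in ['b', 'a', 'd', 'e'] -> ['b', 'a', 'd', 'e']
'd': index 2 in ['b', 'a', 'd', 'e'] -> ['d', 'b', 'a', 'e']
'b': index 1 in ['d', 'b', 'a', 'e'] -> ['b', 'd', 'a', 'e']
'e': index 3 in ['b', 'd', 'a', 'e'] -> ['e', 'b', 'd', 'a']
'b': index 1 in ['e', 'b', 'd', 'a'] -> ['b', 'e', 'd', 'a']
'e': index 1 in ['b', 'e', 'd', 'a'] -> ['e', 'b', 'd', 'a']
'a': index 3 in ['e', 'b', 'd', 'a'] -> ['a', 'e', 'b', 'd']


Output: [1, 0, 2, 1, 3, 1, 1, 3]


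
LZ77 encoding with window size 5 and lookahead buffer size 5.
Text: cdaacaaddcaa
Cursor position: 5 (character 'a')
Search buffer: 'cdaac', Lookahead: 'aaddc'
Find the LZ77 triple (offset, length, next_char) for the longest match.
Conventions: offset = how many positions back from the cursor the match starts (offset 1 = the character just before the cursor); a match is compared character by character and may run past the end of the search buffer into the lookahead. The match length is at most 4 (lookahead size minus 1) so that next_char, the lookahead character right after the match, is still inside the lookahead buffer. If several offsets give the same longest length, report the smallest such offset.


Try each offset into the search buffer:
  offset=1 (pos 4, char 'c'): match length 0
  offset=2 (pos 3, char 'a'): match length 1
  offset=3 (pos 2, char 'a'): match length 2
  offset=4 (pos 1, char 'd'): match length 0
  offset=5 (pos 0, char 'c'): match length 0
Longest match has length 2 at offset 3.
next_char = character at position 5 + 2 = 7 -> 'd'

Best match: offset=3, length=2 (matching 'aa' starting at position 2)
LZ77 triple: (3, 2, 'd')


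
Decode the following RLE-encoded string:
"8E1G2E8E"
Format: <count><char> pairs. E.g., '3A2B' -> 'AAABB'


Expanding each <count><char> pair:
  8E -> 'EEEEEEEE'
  1G -> 'G'
  2E -> 'EE'
  8E -> 'EEEEEEEE'

Decoded = EEEEEEEEGEEEEEEEEEE


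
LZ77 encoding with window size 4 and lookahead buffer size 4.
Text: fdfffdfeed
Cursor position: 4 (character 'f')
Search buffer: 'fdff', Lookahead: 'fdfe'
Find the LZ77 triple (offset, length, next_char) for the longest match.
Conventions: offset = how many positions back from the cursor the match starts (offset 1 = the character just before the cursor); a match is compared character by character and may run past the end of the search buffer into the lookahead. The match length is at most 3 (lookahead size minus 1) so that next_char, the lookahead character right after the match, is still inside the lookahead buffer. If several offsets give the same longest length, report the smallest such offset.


Try each offset into the search buffer:
  offset=1 (pos 3, char 'f'): match length 1
  offset=2 (pos 2, char 'f'): match length 1
  offset=3 (pos 1, char 'd'): match length 0
  offset=4 (pos 0, char 'f'): match length 3
Longest match has length 3 at offset 4.
next_char = character at position 4 + 3 = 7 -> 'e'

Best match: offset=4, length=3 (matching 'fdf' starting at position 0)
LZ77 triple: (4, 3, 'e')


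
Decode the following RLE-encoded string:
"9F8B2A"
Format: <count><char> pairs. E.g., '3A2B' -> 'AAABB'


Expanding each <count><char> pair:
  9F -> 'FFFFFFFFF'
  8B -> 'BBBBBBBB'
  2A -> 'AA'

Decoded = FFFFFFFFFBBBBBBBBAA
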